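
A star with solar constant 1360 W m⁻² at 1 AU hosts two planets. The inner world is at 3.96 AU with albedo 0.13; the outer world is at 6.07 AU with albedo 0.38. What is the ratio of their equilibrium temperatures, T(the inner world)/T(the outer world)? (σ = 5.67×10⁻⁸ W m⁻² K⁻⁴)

T_eq = [S₀(1−A)/(4σd²)]^(1/4), so T ∝ (1−A)^(1/4) / √d.
T₁ = [1360×0.87/(4×5.67×10⁻⁸×3.96²)]^(1/4) = 135.05 K.
T₂ = [1360×0.62/(4×5.67×10⁻⁸×6.07²)]^(1/4) = 100.23 K.

T₁/T₂ ≈ 1.347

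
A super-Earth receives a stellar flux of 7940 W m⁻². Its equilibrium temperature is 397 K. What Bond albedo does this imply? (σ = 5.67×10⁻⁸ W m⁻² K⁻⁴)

A ≈ 0.29

From T_eq⁴ = S(1−A)/(4σ): 1−A = 4σT_eq⁴/S.
1−A = 4 × 5.67×10⁻⁸ × (397)⁴ / 7940 = 0.710.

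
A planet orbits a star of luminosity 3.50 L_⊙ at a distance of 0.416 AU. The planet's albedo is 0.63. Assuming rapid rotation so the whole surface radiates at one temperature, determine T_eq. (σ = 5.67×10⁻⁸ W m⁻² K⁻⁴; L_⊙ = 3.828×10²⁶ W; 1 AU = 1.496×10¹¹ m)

d = 0.416 AU = 6.22×10¹⁰ m.
L = 3.50 × 3.828×10²⁶ = 1.34×10²⁷ W.
Flux: S = L/(4πd²) = 1.34×10²⁷/(4π×(6.22×10¹⁰)²) = 2.75×10⁴ W m⁻².
Energy balance: absorbed = emitted ⇒ πR²·S(1−A) = 4πR²·σT_eq⁴, so T_eq⁴ = S(1−A)/(4σ).
T_eq = [2.75×10⁴ × 0.37 / (4 × 5.67×10⁻⁸)]^(1/4) = (4.49×10¹⁰)^(1/4) = 460 K.

T_eq ≈ 460 K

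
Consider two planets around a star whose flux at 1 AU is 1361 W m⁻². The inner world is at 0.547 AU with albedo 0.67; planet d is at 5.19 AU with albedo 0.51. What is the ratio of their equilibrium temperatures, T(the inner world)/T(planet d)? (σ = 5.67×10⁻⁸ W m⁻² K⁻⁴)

T_eq = [S₀(1−A)/(4σd²)]^(1/4), so T ∝ (1−A)^(1/4) / √d.
T₁ = [1361×0.33/(4×5.67×10⁻⁸×0.547²)]^(1/4) = 285.23 K.
T₂ = [1361×0.49/(4×5.67×10⁻⁸×5.19²)]^(1/4) = 102.22 K.

T₁/T₂ ≈ 2.790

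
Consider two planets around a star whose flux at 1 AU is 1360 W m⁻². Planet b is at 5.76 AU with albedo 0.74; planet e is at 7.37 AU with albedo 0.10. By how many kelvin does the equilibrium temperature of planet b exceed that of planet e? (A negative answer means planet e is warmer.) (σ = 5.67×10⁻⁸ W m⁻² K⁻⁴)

T_eq = [S₀(1−A)/(4σd²)]^(1/4), so T ∝ (1−A)^(1/4) / √d.
T₁ = [1360×0.26/(4×5.67×10⁻⁸×5.76²)]^(1/4) = 82.80 K.
T₂ = [1360×0.90/(4×5.67×10⁻⁸×7.37²)]^(1/4) = 99.84 K.

ΔT ≈ -17.0 K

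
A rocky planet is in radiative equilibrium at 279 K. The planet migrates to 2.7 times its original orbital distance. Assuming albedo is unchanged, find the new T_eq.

T_eq ∝ L^(1/4) · d^(−1/2).
T′ = 279 / 2.7^(1/2) = 170 K.

T_eq ≈ 170 K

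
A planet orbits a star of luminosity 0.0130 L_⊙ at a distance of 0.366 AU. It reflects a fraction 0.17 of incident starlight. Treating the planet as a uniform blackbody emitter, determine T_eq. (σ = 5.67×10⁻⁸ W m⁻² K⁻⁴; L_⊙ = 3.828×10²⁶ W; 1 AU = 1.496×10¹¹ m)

d = 0.366 AU = 5.48×10¹⁰ m.
L = 0.0130 × 3.828×10²⁶ = 4.98×10²⁴ W.
Flux: S = L/(4πd²) = 4.98×10²⁴/(4π×(5.48×10¹⁰)²) = 132 W m⁻².
Energy balance: absorbed = emitted ⇒ πR²·S(1−A) = 4πR²·σT_eq⁴, so T_eq⁴ = S(1−A)/(4σ).
T_eq = [132 × 0.83 / (4 × 5.67×10⁻⁸)]^(1/4) = (4.83×10⁸)^(1/4) = 148 K.

T_eq ≈ 148 K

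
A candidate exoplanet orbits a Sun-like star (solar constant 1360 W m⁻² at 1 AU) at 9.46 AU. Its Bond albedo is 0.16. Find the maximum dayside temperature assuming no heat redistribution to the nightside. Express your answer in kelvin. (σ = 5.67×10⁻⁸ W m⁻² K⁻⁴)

Flux at 9.46 AU: S = 1360/9.46² = 15.2 W m⁻².
With no redistribution each surface element balances locally: S(1−A) = σT⁴.
T = [15.2 × 0.84 / 5.67×10⁻⁸]^(1/4) = (2.25×10⁸)^(1/4) = 122 K.

T_ss ≈ 122 K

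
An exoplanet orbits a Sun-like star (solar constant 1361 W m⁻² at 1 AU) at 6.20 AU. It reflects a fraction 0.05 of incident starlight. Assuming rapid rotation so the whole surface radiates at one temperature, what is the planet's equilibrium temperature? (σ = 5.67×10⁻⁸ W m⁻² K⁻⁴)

Flux at 6.20 AU: S = 1361/6.20² = 35.4 W m⁻².
Energy balance: absorbed = emitted ⇒ πR²·S(1−A) = 4πR²·σT_eq⁴, so T_eq⁴ = S(1−A)/(4σ).
T_eq = [35.4 × 0.95 / (4 × 5.67×10⁻⁸)]^(1/4) = (1.48×10⁸)^(1/4) = 110 K.

T_eq ≈ 110 K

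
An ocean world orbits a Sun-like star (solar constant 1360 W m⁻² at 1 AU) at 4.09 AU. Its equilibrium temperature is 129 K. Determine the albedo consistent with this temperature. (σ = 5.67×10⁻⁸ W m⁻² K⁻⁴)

A ≈ 0.23

Flux at 4.09 AU: S = 1360/4.09² = 81.3 W m⁻².
From T_eq⁴ = S(1−A)/(4σ): 1−A = 4σT_eq⁴/S.
1−A = 4 × 5.67×10⁻⁸ × (129)⁴ / 81.3 = 0.773.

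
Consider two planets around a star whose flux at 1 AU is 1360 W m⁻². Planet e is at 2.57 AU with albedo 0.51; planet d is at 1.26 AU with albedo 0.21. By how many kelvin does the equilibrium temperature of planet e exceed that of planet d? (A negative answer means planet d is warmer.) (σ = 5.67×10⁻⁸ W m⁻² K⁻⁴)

ΔT ≈ -88.5 K

T_eq = [S₀(1−A)/(4σd²)]^(1/4), so T ∝ (1−A)^(1/4) / √d.
T₁ = [1360×0.49/(4×5.67×10⁻⁸×2.57²)]^(1/4) = 145.23 K.
T₂ = [1360×0.79/(4×5.67×10⁻⁸×1.26²)]^(1/4) = 233.72 K.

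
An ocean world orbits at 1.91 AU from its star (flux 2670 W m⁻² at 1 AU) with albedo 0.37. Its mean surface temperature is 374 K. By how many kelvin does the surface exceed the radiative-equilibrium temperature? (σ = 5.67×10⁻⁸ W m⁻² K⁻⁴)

S = 2670/1.91² = 731.9 W m⁻².
T_eq = [S(1−A)/(4σ)]^(1/4) = [731.9×0.63/(4×5.67×10⁻⁸)]^(1/4) = 212.3 K.
ΔT = T_surf − T_eq = 374 − 212.3.

ΔT ≈ 161.7 K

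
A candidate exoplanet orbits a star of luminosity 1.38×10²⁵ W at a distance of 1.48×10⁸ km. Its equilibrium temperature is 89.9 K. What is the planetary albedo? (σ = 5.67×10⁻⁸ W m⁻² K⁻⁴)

A ≈ 0.70

d = 1.48×10⁸ km = 1.48×10¹¹ m.
Flux: S = L/(4πd²) = 1.38×10²⁵/(4π×(1.48×10¹¹)²) = 50.1 W m⁻².
From T_eq⁴ = S(1−A)/(4σ): 1−A = 4σT_eq⁴/S.
1−A = 4 × 5.67×10⁻⁸ × (89.9)⁴ / 50.1 = 0.295.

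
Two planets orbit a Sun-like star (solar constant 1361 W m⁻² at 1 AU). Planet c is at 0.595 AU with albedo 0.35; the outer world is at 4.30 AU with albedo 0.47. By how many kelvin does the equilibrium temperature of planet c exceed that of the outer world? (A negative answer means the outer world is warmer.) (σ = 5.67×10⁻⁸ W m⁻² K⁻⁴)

ΔT ≈ 209.5 K

T_eq = [S₀(1−A)/(4σd²)]^(1/4), so T ∝ (1−A)^(1/4) / √d.
T₁ = [1361×0.65/(4×5.67×10⁻⁸×0.595²)]^(1/4) = 323.98 K.
T₂ = [1361×0.53/(4×5.67×10⁻⁸×4.30²)]^(1/4) = 114.52 K.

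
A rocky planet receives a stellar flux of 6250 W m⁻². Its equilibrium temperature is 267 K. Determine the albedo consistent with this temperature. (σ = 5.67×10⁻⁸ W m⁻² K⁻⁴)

From T_eq⁴ = S(1−A)/(4σ): 1−A = 4σT_eq⁴/S.
1−A = 4 × 5.67×10⁻⁸ × (267)⁴ / 6250 = 0.184.

A ≈ 0.82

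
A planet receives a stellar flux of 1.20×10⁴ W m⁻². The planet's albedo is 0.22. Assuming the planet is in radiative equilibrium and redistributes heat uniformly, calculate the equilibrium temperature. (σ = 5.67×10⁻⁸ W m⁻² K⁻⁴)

Energy balance: absorbed = emitted ⇒ πR²·S(1−A) = 4πR²·σT_eq⁴, so T_eq⁴ = S(1−A)/(4σ).
T_eq = [1.20×10⁴ × 0.78 / (4 × 5.67×10⁻⁸)]^(1/4) = (4.13×10¹⁰)^(1/4) = 451 K.

T_eq ≈ 451 K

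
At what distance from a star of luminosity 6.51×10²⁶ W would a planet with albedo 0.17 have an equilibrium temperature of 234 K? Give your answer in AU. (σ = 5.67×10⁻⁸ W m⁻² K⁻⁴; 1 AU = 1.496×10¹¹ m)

From T_eq⁴ = L(1−A)/(16πσd²): d = √[L(1−A)/(16πσT_eq⁴)].
d = √[6.51×10²⁶ × 0.83 / (16π × 5.67×10⁻⁸ × (234)⁴)] = 2.51×10¹¹ m = 1.68 AU.

d ≈ 1.68 AU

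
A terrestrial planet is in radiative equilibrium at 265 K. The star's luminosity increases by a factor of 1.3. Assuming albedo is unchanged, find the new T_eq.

T_eq ∝ L^(1/4) · d^(−1/2).
T′ = 265 × 1.3^(1/4) = 283 K.

T_eq ≈ 283 K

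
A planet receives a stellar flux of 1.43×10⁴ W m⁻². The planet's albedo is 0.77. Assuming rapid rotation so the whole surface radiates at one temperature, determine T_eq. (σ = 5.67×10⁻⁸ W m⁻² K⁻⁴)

T_eq ≈ 347 K

Energy balance: absorbed = emitted ⇒ πR²·S(1−A) = 4πR²·σT_eq⁴, so T_eq⁴ = S(1−A)/(4σ).
T_eq = [1.43×10⁴ × 0.23 / (4 × 5.67×10⁻⁸)]^(1/4) = (1.45×10¹⁰)^(1/4) = 347 K.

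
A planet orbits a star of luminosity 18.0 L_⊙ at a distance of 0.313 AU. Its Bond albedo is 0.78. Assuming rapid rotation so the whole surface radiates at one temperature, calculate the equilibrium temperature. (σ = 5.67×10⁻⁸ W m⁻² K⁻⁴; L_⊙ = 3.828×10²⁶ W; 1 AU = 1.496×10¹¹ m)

d = 0.313 AU = 4.68×10¹⁰ m.
L = 18.0 × 3.828×10²⁶ = 6.89×10²⁷ W.
Flux: S = L/(4πd²) = 6.89×10²⁷/(4π×(4.68×10¹⁰)²) = 2.50×10⁵ W m⁻².
Energy balance: absorbed = emitted ⇒ πR²·S(1−A) = 4πR²·σT_eq⁴, so T_eq⁴ = S(1−A)/(4σ).
T_eq = [2.50×10⁵ × 0.22 / (4 × 5.67×10⁻⁸)]^(1/4) = (2.43×10¹¹)^(1/4) = 702 K.

T_eq ≈ 702 K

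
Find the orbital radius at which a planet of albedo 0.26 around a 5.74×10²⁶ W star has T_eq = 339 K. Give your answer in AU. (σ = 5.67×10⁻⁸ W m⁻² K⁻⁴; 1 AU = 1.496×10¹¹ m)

d ≈ 0.710 AU

From T_eq⁴ = L(1−A)/(16πσd²): d = √[L(1−A)/(16πσT_eq⁴)].
d = √[5.74×10²⁶ × 0.74 / (16π × 5.67×10⁻⁸ × (339)⁴)] = 1.06×10¹¹ m = 0.710 AU.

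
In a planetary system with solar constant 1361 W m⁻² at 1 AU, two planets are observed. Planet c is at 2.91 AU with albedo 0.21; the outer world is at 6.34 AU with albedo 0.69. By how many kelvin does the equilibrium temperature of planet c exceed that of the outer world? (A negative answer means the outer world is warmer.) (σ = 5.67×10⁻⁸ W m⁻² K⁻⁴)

ΔT ≈ 71.3 K

T_eq = [S₀(1−A)/(4σd²)]^(1/4), so T ∝ (1−A)^(1/4) / √d.
T₁ = [1361×0.79/(4×5.67×10⁻⁸×2.91²)]^(1/4) = 153.82 K.
T₂ = [1361×0.31/(4×5.67×10⁻⁸×6.34²)]^(1/4) = 82.48 K.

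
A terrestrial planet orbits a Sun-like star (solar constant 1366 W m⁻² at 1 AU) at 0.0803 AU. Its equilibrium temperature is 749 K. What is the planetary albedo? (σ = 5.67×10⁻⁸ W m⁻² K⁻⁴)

A ≈ 0.66

Flux at 0.0803 AU: S = 1366/0.0803² = 2.12×10⁵ W m⁻².
From T_eq⁴ = S(1−A)/(4σ): 1−A = 4σT_eq⁴/S.
1−A = 4 × 5.67×10⁻⁸ × (749)⁴ / 2.12×10⁵ = 0.337.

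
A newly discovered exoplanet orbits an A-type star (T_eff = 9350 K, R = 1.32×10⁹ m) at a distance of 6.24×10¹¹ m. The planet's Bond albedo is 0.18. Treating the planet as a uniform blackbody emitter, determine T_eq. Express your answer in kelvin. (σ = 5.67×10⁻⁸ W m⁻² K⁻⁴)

T_eq ≈ 289 K

L = 4πR_⋆²σT_⋆⁴ = 4π(1.32×10⁹)² × 5.67×10⁻⁸ × (9350)⁴ = 9.49×10²⁷ W.
S = L/(4πd²) = 1940 W m⁻².
Energy balance: absorbed = emitted ⇒ πR²·S(1−A) = 4πR²·σT_eq⁴, so T_eq⁴ = S(1−A)/(4σ).
T_eq = [1940 × 0.82 / (4 × 5.67×10⁻⁸)]^(1/4) = (7.01×10⁹)^(1/4) = 289 K.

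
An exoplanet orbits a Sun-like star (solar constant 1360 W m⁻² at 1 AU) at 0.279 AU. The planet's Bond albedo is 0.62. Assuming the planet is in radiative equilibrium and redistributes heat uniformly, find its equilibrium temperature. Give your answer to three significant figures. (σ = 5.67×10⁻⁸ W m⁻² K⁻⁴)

T_eq ≈ 414 K

Flux at 0.279 AU: S = 1360/0.279² = 1.75×10⁴ W m⁻².
Energy balance: absorbed = emitted ⇒ πR²·S(1−A) = 4πR²·σT_eq⁴, so T_eq⁴ = S(1−A)/(4σ).
T_eq = [1.75×10⁴ × 0.38 / (4 × 5.67×10⁻⁸)]^(1/4) = (2.93×10¹⁰)^(1/4) = 414 K.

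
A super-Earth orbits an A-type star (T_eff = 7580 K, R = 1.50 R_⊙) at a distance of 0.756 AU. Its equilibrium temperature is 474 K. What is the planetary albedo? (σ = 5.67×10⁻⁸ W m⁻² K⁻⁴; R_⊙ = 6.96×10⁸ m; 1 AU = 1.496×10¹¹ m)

A ≈ 0.28

R_⋆ = 1.50 × 6.96×10⁸ = 1.04×10⁹ m.
d = 0.756 AU = 1.13×10¹¹ m.
L = 4πR_⋆²σT_⋆⁴ = 4π(1.04×10⁹)² × 5.67×10⁻⁸ × (7580)⁴ = 2.56×10²⁷ W.
S = L/(4πd²) = 1.59×10⁴ W m⁻².
From T_eq⁴ = S(1−A)/(4σ): 1−A = 4σT_eq⁴/S.
1−A = 4 × 5.67×10⁻⁸ × (474)⁴ / 1.59×10⁴ = 0.718.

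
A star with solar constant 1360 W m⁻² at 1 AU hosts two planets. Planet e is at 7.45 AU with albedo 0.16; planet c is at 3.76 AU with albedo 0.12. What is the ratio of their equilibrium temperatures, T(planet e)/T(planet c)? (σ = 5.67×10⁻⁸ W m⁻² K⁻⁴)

T_eq = [S₀(1−A)/(4σd²)]^(1/4), so T ∝ (1−A)^(1/4) / √d.
T₁ = [1360×0.84/(4×5.67×10⁻⁸×7.45²)]^(1/4) = 97.60 K.
T₂ = [1360×0.88/(4×5.67×10⁻⁸×3.76²)]^(1/4) = 139.00 K.

T₁/T₂ ≈ 0.702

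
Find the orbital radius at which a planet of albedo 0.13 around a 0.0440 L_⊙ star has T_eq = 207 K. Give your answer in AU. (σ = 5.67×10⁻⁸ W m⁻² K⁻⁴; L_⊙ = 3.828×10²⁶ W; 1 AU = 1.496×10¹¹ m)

d ≈ 0.354 AU

L = 0.0440 × 3.828×10²⁶ = 1.68×10²⁵ W.
From T_eq⁴ = L(1−A)/(16πσd²): d = √[L(1−A)/(16πσT_eq⁴)].
d = √[1.68×10²⁵ × 0.87 / (16π × 5.67×10⁻⁸ × (207)⁴)] = 5.29×10¹⁰ m = 0.354 AU.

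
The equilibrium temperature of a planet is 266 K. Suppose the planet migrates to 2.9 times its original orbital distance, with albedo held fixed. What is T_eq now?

T_eq ∝ L^(1/4) · d^(−1/2).
T′ = 266 / 2.9^(1/2) = 156 K.

T_eq ≈ 156 K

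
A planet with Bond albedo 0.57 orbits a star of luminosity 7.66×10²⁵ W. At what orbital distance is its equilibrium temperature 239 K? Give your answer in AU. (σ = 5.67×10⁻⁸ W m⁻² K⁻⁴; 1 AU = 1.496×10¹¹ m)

d ≈ 0.398 AU

From T_eq⁴ = L(1−A)/(16πσd²): d = √[L(1−A)/(16πσT_eq⁴)].
d = √[7.66×10²⁵ × 0.43 / (16π × 5.67×10⁻⁸ × (239)⁴)] = 5.95×10¹⁰ m = 0.398 AU.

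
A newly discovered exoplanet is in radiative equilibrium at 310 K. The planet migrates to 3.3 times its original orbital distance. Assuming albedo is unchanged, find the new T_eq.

T_eq ∝ L^(1/4) · d^(−1/2).
T′ = 310 / 3.3^(1/2) = 171 K.

T_eq ≈ 171 K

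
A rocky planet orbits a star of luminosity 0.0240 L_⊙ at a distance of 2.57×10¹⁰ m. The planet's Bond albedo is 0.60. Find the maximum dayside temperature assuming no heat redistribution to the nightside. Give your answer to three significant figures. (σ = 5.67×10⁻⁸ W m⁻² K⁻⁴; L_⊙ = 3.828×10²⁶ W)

L = 0.0240 × 3.828×10²⁶ = 9.19×10²⁴ W.
Flux: S = L/(4πd²) = 9.19×10²⁴/(4π×(2.57×10¹⁰)²) = 1110 W m⁻².
With no redistribution each surface element balances locally: S(1−A) = σT⁴.
T = [1110 × 0.40 / 5.67×10⁻⁸]^(1/4) = (7.81×10⁹)^(1/4) = 297 K.

T_ss ≈ 297 K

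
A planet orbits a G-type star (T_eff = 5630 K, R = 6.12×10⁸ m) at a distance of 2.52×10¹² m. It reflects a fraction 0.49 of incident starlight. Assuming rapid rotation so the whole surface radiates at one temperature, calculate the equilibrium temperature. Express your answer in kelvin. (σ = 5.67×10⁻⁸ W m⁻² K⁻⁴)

L = 4πR_⋆²σT_⋆⁴ = 4π(6.12×10⁸)² × 5.67×10⁻⁸ × (5630)⁴ = 2.68×10²⁶ W.
S = L/(4πd²) = 3.36 W m⁻².
Energy balance: absorbed = emitted ⇒ πR²·S(1−A) = 4πR²·σT_eq⁴, so T_eq⁴ = S(1−A)/(4σ).
T_eq = [3.36 × 0.51 / (4 × 5.67×10⁻⁸)]^(1/4) = (7.56×10⁶)^(1/4) = 52.4 K.

T_eq ≈ 52.4 K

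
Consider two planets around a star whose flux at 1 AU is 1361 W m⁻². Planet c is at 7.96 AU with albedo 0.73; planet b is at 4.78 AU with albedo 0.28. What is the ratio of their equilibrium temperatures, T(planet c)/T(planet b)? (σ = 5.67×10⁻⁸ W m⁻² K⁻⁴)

T_eq = [S₀(1−A)/(4σd²)]^(1/4), so T ∝ (1−A)^(1/4) / √d.
T₁ = [1361×0.27/(4×5.67×10⁻⁸×7.96²)]^(1/4) = 71.11 K.
T₂ = [1361×0.72/(4×5.67×10⁻⁸×4.78²)]^(1/4) = 117.27 K.

T₁/T₂ ≈ 0.606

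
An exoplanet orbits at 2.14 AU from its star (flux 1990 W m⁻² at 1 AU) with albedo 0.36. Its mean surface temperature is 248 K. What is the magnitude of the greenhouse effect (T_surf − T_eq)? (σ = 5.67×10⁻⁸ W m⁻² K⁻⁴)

S = 1990/2.14² = 434.5 W m⁻².
T_eq = [S(1−A)/(4σ)]^(1/4) = [434.5×0.64/(4×5.67×10⁻⁸)]^(1/4) = 187.1 K.
ΔT = T_surf − T_eq = 248 − 187.1.

ΔT ≈ 60.9 K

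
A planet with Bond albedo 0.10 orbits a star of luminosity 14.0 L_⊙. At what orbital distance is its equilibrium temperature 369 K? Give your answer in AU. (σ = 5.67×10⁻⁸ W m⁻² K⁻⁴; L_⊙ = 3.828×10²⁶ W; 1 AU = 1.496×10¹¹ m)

d ≈ 2.02 AU

L = 14.0 × 3.828×10²⁶ = 5.36×10²⁷ W.
From T_eq⁴ = L(1−A)/(16πσd²): d = √[L(1−A)/(16πσT_eq⁴)].
d = √[5.36×10²⁷ × 0.90 / (16π × 5.67×10⁻⁸ × (369)⁴)] = 3.02×10¹¹ m = 2.02 AU.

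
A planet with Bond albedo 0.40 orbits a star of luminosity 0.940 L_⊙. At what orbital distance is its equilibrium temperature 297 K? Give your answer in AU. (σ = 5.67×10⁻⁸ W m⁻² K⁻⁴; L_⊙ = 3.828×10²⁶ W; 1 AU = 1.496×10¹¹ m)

d ≈ 0.660 AU

L = 0.940 × 3.828×10²⁶ = 3.60×10²⁶ W.
From T_eq⁴ = L(1−A)/(16πσd²): d = √[L(1−A)/(16πσT_eq⁴)].
d = √[3.60×10²⁶ × 0.60 / (16π × 5.67×10⁻⁸ × (297)⁴)] = 9.87×10¹⁰ m = 0.660 AU.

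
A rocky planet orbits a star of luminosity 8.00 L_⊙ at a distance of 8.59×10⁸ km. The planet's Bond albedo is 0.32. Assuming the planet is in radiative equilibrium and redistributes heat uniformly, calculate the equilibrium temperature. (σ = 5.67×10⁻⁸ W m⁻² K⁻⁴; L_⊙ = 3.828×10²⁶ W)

d = 8.59×10⁸ km = 8.59×10¹¹ m.
L = 8.00 × 3.828×10²⁶ = 3.06×10²⁷ W.
Flux: S = L/(4πd²) = 3.06×10²⁷/(4π×(8.59×10¹¹)²) = 330 W m⁻².
Energy balance: absorbed = emitted ⇒ πR²·S(1−A) = 4πR²·σT_eq⁴, so T_eq⁴ = S(1−A)/(4σ).
T_eq = [330 × 0.68 / (4 × 5.67×10⁻⁸)]^(1/4) = (9.90×10⁸)^(1/4) = 177 K.

T_eq ≈ 177 K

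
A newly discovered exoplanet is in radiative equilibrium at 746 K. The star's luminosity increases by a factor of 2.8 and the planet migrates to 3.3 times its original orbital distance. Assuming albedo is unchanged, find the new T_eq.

T_eq ∝ L^(1/4) · d^(−1/2).
T′ = 746 × 2.8^(1/4) / 3.3^(1/2) = 531 K.

T_eq ≈ 531 K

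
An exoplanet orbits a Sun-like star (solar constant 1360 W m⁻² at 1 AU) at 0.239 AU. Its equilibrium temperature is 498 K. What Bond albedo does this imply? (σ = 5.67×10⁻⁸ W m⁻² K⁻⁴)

A ≈ 0.41

Flux at 0.239 AU: S = 1360/0.239² = 2.38×10⁴ W m⁻².
From T_eq⁴ = S(1−A)/(4σ): 1−A = 4σT_eq⁴/S.
1−A = 4 × 5.67×10⁻⁸ × (498)⁴ / 2.38×10⁴ = 0.586.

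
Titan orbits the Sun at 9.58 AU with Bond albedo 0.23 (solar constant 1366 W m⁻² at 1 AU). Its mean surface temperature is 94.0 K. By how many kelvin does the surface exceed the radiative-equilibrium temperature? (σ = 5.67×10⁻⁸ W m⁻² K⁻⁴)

S = 1366/9.58² = 14.88 W m⁻².
T_eq = [S(1−A)/(4σ)]^(1/4) = [14.88×0.77/(4×5.67×10⁻⁸)]^(1/4) = 84.3 K.
ΔT = T_surf − T_eq = 94 − 84.3.

ΔT ≈ 9.7 K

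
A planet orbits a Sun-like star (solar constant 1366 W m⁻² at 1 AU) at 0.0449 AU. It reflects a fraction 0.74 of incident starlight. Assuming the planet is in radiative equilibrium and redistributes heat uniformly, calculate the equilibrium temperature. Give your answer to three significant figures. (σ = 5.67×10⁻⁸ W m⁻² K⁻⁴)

T_eq ≈ 939 K

Flux at 0.0449 AU: S = 1366/0.0449² = 6.78×10⁵ W m⁻².
Energy balance: absorbed = emitted ⇒ πR²·S(1−A) = 4πR²·σT_eq⁴, so T_eq⁴ = S(1−A)/(4σ).
T_eq = [6.78×10⁵ × 0.26 / (4 × 5.67×10⁻⁸)]^(1/4) = (7.77×10¹¹)^(1/4) = 939 K.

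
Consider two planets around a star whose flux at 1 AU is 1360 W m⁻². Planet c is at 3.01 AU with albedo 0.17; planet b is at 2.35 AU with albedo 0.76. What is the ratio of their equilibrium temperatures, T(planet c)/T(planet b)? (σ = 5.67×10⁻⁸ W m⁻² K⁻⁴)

T₁/T₂ ≈ 1.205

T_eq = [S₀(1−A)/(4σd²)]^(1/4), so T ∝ (1−A)^(1/4) / √d.
T₁ = [1360×0.83/(4×5.67×10⁻⁸×3.01²)]^(1/4) = 153.09 K.
T₂ = [1360×0.24/(4×5.67×10⁻⁸×2.35²)]^(1/4) = 127.06 K.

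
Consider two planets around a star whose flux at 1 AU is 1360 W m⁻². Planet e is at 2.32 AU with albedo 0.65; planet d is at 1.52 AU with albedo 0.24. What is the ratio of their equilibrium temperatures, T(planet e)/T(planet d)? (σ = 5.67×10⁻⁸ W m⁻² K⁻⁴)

T_eq = [S₀(1−A)/(4σd²)]^(1/4), so T ∝ (1−A)^(1/4) / √d.
T₁ = [1360×0.35/(4×5.67×10⁻⁸×2.32²)]^(1/4) = 140.52 K.
T₂ = [1360×0.76/(4×5.67×10⁻⁸×1.52²)]^(1/4) = 210.74 K.

T₁/T₂ ≈ 0.667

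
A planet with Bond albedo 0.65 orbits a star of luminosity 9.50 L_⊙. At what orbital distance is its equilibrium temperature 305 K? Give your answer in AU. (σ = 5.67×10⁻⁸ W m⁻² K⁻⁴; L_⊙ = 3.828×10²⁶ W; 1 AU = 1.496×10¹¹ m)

L = 9.50 × 3.828×10²⁶ = 3.64×10²⁷ W.
From T_eq⁴ = L(1−A)/(16πσd²): d = √[L(1−A)/(16πσT_eq⁴)].
d = √[3.64×10²⁷ × 0.35 / (16π × 5.67×10⁻⁸ × (305)⁴)] = 2.27×10¹¹ m = 1.52 AU.

d ≈ 1.52 AU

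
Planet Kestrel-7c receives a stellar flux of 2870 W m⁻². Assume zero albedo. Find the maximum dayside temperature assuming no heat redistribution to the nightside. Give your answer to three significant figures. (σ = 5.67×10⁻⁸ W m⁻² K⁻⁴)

With no redistribution each surface element balances locally: S(1−A) = σT⁴.
T = [2870 × 1.00 / 5.67×10⁻⁸]^(1/4) = (5.06×10¹⁰)^(1/4) = 474 K.

T_ss ≈ 474 K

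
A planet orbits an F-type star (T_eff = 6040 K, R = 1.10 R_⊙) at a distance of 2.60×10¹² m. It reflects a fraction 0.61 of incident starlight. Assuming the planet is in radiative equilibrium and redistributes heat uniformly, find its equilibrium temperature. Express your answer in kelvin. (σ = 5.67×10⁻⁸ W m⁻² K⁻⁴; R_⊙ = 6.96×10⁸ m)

T_eq ≈ 57.9 K

R_⋆ = 1.10 × 6.96×10⁸ = 7.66×10⁸ m.
L = 4πR_⋆²σT_⋆⁴ = 4π(7.66×10⁸)² × 5.67×10⁻⁸ × (6040)⁴ = 5.56×10²⁶ W.
S = L/(4πd²) = 6.54 W m⁻².
Energy balance: absorbed = emitted ⇒ πR²·S(1−A) = 4πR²·σT_eq⁴, so T_eq⁴ = S(1−A)/(4σ).
T_eq = [6.54 × 0.39 / (4 × 5.67×10⁻⁸)]^(1/4) = (1.13×10⁷)^(1/4) = 57.9 K.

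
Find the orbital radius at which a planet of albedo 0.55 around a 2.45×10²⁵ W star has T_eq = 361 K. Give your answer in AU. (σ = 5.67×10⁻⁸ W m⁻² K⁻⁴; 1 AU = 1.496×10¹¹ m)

From T_eq⁴ = L(1−A)/(16πσd²): d = √[L(1−A)/(16πσT_eq⁴)].
d = √[2.45×10²⁵ × 0.45 / (16π × 5.67×10⁻⁸ × (361)⁴)] = 1.51×10¹⁰ m = 0.101 AU.

d ≈ 0.101 AU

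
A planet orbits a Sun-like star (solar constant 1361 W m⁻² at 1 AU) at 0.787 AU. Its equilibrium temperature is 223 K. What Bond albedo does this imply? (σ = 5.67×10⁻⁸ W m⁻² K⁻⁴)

A ≈ 0.74

Flux at 0.787 AU: S = 1361/0.787² = 2200 W m⁻².
From T_eq⁴ = S(1−A)/(4σ): 1−A = 4σT_eq⁴/S.
1−A = 4 × 5.67×10⁻⁸ × (223)⁴ / 2200 = 0.255.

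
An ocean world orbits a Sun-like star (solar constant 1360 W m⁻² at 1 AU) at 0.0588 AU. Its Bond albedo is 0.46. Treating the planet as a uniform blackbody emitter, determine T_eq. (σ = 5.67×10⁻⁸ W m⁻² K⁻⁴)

Flux at 0.0588 AU: S = 1360/0.0588² = 3.93×10⁵ W m⁻².
Energy balance: absorbed = emitted ⇒ πR²·S(1−A) = 4πR²·σT_eq⁴, so T_eq⁴ = S(1−A)/(4σ).
T_eq = [3.93×10⁵ × 0.54 / (4 × 5.67×10⁻⁸)]^(1/4) = (9.37×10¹¹)^(1/4) = 984 K.

T_eq ≈ 984 K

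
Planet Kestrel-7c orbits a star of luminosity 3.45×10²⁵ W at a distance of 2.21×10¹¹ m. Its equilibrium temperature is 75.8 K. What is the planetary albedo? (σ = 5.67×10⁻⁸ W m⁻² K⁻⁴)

A ≈ 0.87

Flux: S = L/(4πd²) = 3.45×10²⁵/(4π×(2.21×10¹¹)²) = 56.2 W m⁻².
From T_eq⁴ = S(1−A)/(4σ): 1−A = 4σT_eq⁴/S.
1−A = 4 × 5.67×10⁻⁸ × (75.8)⁴ / 56.2 = 0.133.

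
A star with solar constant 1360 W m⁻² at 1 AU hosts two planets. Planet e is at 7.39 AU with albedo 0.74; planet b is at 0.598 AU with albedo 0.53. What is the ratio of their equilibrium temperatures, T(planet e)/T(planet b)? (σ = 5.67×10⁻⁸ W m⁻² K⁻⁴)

T₁/T₂ ≈ 0.245

T_eq = [S₀(1−A)/(4σd²)]^(1/4), so T ∝ (1−A)^(1/4) / √d.
T₁ = [1360×0.26/(4×5.67×10⁻⁸×7.39²)]^(1/4) = 73.10 K.
T₂ = [1360×0.47/(4×5.67×10⁻⁸×0.598²)]^(1/4) = 297.95 K.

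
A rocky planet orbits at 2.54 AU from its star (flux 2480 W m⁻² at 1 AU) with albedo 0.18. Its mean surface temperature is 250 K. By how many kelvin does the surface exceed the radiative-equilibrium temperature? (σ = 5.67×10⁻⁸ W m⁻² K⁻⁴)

S = 2480/2.54² = 384.4 W m⁻².
T_eq = [S(1−A)/(4σ)]^(1/4) = [384.4×0.82/(4×5.67×10⁻⁸)]^(1/4) = 193.1 K.
ΔT = T_surf − T_eq = 250 − 193.1.

ΔT ≈ 56.9 K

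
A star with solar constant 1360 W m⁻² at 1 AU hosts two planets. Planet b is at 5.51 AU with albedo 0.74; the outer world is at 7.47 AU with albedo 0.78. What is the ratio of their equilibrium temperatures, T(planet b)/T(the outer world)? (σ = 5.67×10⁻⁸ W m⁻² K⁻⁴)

T_eq = [S₀(1−A)/(4σd²)]^(1/4), so T ∝ (1−A)^(1/4) / √d.
T₁ = [1360×0.26/(4×5.67×10⁻⁸×5.51²)]^(1/4) = 84.65 K.
T₂ = [1360×0.22/(4×5.67×10⁻⁸×7.47²)]^(1/4) = 69.73 K.

T₁/T₂ ≈ 1.214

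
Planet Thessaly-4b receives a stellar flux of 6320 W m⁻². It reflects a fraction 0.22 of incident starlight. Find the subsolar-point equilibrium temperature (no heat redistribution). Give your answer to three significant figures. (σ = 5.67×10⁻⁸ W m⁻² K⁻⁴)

T_ss ≈ 543 K

At the subsolar point the surface absorbs S(1−A) and emits σT⁴ per unit area — no factor of 4, since only the local patch is in balance.
T = [6320 × 0.78 / 5.67×10⁻⁸]^(1/4) = (8.69×10¹⁰)^(1/4) = 543 K.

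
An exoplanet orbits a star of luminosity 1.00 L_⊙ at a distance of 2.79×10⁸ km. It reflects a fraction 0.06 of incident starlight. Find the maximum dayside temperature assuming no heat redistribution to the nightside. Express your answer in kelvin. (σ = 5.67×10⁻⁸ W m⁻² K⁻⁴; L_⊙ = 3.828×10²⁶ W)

d = 2.79×10⁸ km = 2.79×10¹¹ m.
L = 1.00 × 3.828×10²⁶ = 3.83×10²⁶ W.
Flux: S = L/(4πd²) = 3.83×10²⁶/(4π×(2.79×10¹¹)²) = 391 W m⁻².
With no redistribution each surface element balances locally: S(1−A) = σT⁴.
T = [391 × 0.94 / 5.67×10⁻⁸]^(1/4) = (6.49×10⁹)^(1/4) = 284 K.

T_ss ≈ 284 K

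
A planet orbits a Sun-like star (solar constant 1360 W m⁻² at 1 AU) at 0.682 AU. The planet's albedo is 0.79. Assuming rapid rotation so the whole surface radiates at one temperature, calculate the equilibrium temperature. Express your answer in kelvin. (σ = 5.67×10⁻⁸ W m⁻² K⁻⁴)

Flux at 0.682 AU: S = 1360/0.682² = 2920 W m⁻².
Energy balance: absorbed = emitted ⇒ πR²·S(1−A) = 4πR²·σT_eq⁴, so T_eq⁴ = S(1−A)/(4σ).
T_eq = [2920 × 0.21 / (4 × 5.67×10⁻⁸)]^(1/4) = (2.71×10⁹)^(1/4) = 228 K.

T_eq ≈ 228 K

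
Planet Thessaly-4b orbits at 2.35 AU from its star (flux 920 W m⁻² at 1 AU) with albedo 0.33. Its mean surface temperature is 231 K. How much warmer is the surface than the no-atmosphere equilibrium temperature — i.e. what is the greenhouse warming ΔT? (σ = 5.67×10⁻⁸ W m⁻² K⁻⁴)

S = 920/2.35² = 166.6 W m⁻².
T_eq = [S(1−A)/(4σ)]^(1/4) = [166.6×0.67/(4×5.67×10⁻⁸)]^(1/4) = 148.9 K.
ΔT = T_surf − T_eq = 231 − 148.9.

ΔT ≈ 82.1 K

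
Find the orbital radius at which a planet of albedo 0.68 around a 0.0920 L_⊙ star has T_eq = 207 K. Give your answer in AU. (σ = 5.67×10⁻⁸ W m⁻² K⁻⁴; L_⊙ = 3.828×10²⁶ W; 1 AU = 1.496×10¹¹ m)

L = 0.0920 × 3.828×10²⁶ = 3.52×10²⁵ W.
From T_eq⁴ = L(1−A)/(16πσd²): d = √[L(1−A)/(16πσT_eq⁴)].
d = √[3.52×10²⁵ × 0.32 / (16π × 5.67×10⁻⁸ × (207)⁴)] = 4.64×10¹⁰ m = 0.310 AU.

d ≈ 0.310 AU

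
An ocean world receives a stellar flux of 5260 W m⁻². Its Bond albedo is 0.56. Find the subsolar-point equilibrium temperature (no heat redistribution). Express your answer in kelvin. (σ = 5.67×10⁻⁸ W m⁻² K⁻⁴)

T_ss ≈ 449 K

At the subsolar point the surface absorbs S(1−A) and emits σT⁴ per unit area — no factor of 4, since only the local patch is in balance.
T = [5260 × 0.44 / 5.67×10⁻⁸]^(1/4) = (4.08×10¹⁰)^(1/4) = 449 K.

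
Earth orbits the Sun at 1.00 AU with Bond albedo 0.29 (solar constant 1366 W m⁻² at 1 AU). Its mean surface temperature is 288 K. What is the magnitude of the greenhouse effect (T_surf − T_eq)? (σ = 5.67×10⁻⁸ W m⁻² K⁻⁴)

ΔT ≈ 32.3 K

S = 1366/1.00² = 1366 W m⁻².
T_eq = [S(1−A)/(4σ)]^(1/4) = [1366×0.71/(4×5.67×10⁻⁸)]^(1/4) = 255.7 K.
ΔT = T_surf − T_eq = 288 − 255.7.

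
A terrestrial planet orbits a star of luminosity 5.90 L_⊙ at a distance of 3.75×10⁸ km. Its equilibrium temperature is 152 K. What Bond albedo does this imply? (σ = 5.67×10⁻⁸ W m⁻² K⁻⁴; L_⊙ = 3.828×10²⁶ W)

A ≈ 0.91

d = 3.75×10⁸ km = 3.75×10¹¹ m.
L = 5.90 × 3.828×10²⁶ = 2.26×10²⁷ W.
Flux: S = L/(4πd²) = 2.26×10²⁷/(4π×(3.75×10¹¹)²) = 1280 W m⁻².
From T_eq⁴ = S(1−A)/(4σ): 1−A = 4σT_eq⁴/S.
1−A = 4 × 5.67×10⁻⁸ × (152)⁴ / 1280 = 0.095.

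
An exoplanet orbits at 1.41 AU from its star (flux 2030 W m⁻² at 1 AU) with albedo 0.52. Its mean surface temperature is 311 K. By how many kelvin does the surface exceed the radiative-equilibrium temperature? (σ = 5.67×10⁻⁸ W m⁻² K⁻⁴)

ΔT ≈ 95.4 K

S = 2030/1.41² = 1021 W m⁻².
T_eq = [S(1−A)/(4σ)]^(1/4) = [1021×0.48/(4×5.67×10⁻⁸)]^(1/4) = 215.6 K.
ΔT = T_surf − T_eq = 311 − 215.6.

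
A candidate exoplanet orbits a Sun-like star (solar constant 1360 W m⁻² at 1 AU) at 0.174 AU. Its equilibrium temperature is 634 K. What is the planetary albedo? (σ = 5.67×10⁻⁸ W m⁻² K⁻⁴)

A ≈ 0.18

Flux at 0.174 AU: S = 1360/0.174² = 4.49×10⁴ W m⁻².
From T_eq⁴ = S(1−A)/(4σ): 1−A = 4σT_eq⁴/S.
1−A = 4 × 5.67×10⁻⁸ × (634)⁴ / 4.49×10⁴ = 0.816.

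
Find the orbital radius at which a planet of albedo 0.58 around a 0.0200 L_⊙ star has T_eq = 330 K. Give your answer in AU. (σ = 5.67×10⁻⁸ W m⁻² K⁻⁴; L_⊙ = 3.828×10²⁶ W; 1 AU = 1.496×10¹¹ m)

L = 0.0200 × 3.828×10²⁶ = 7.66×10²⁴ W.
From T_eq⁴ = L(1−A)/(16πσd²): d = √[L(1−A)/(16πσT_eq⁴)].
d = √[7.66×10²⁴ × 0.42 / (16π × 5.67×10⁻⁸ × (330)⁴)] = 9.75×10⁹ m = 0.0652 AU.

d ≈ 0.0652 AU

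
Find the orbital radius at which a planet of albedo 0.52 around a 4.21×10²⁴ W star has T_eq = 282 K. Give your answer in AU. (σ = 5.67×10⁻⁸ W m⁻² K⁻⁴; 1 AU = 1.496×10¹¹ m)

d ≈ 0.0708 AU

From T_eq⁴ = L(1−A)/(16πσd²): d = √[L(1−A)/(16πσT_eq⁴)].
d = √[4.21×10²⁴ × 0.48 / (16π × 5.67×10⁻⁸ × (282)⁴)] = 1.06×10¹⁰ m = 0.0708 AU.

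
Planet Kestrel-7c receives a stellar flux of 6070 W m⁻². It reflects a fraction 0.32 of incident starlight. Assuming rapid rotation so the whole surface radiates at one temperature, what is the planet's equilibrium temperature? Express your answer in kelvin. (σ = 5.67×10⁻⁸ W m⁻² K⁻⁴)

T_eq ≈ 367 K

Energy balance: absorbed = emitted ⇒ πR²·S(1−A) = 4πR²·σT_eq⁴, so T_eq⁴ = S(1−A)/(4σ).
T_eq = [6070 × 0.68 / (4 × 5.67×10⁻⁸)]^(1/4) = (1.82×10¹⁰)^(1/4) = 367 K.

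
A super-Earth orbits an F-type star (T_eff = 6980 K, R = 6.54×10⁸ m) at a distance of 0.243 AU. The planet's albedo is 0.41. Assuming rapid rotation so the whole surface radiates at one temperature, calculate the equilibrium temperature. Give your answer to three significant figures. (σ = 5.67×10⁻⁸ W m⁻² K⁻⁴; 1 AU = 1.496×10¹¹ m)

T_eq ≈ 580 K

d = 0.243 AU = 3.64×10¹⁰ m.
L = 4πR_⋆²σT_⋆⁴ = 4π(6.54×10⁸)² × 5.67×10⁻⁸ × (6980)⁴ = 7.23×10²⁶ W.
S = L/(4πd²) = 4.36×10⁴ W m⁻².
Energy balance: absorbed = emitted ⇒ πR²·S(1−A) = 4πR²·σT_eq⁴, so T_eq⁴ = S(1−A)/(4σ).
T_eq = [4.36×10⁴ × 0.59 / (4 × 5.67×10⁻⁸)]^(1/4) = (1.13×10¹¹)^(1/4) = 580 K.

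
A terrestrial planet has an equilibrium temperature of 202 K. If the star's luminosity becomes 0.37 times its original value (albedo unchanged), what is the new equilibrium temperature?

T_eq ≈ 158 K

T_eq ∝ L^(1/4) · d^(−1/2).
T′ = 202 × 0.37^(1/4) = 158 K.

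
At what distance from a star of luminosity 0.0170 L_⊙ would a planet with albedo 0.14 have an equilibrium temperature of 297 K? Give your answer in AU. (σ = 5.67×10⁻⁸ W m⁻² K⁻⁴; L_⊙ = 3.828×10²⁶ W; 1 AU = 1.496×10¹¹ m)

L = 0.0170 × 3.828×10²⁶ = 6.51×10²⁴ W.
From T_eq⁴ = L(1−A)/(16πσd²): d = √[L(1−A)/(16πσT_eq⁴)].
d = √[6.51×10²⁴ × 0.86 / (16π × 5.67×10⁻⁸ × (297)⁴)] = 1.59×10¹⁰ m = 0.106 AU.

d ≈ 0.106 AU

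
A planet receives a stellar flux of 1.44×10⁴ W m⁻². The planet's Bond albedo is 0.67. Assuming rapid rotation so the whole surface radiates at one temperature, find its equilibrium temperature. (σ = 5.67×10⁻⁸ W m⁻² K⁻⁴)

Energy balance: absorbed = emitted ⇒ πR²·S(1−A) = 4πR²·σT_eq⁴, so T_eq⁴ = S(1−A)/(4σ).
T_eq = [1.44×10⁴ × 0.33 / (4 × 5.67×10⁻⁸)]^(1/4) = (2.10×10¹⁰)^(1/4) = 380 K.

T_eq ≈ 380 K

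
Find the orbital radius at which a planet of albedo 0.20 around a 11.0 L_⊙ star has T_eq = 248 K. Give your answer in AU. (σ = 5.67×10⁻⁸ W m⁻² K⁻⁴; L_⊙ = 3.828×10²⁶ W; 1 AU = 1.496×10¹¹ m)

d ≈ 3.74 AU

L = 11.0 × 3.828×10²⁶ = 4.21×10²⁷ W.
From T_eq⁴ = L(1−A)/(16πσd²): d = √[L(1−A)/(16πσT_eq⁴)].
d = √[4.21×10²⁷ × 0.80 / (16π × 5.67×10⁻⁸ × (248)⁴)] = 5.59×10¹¹ m = 3.74 AU.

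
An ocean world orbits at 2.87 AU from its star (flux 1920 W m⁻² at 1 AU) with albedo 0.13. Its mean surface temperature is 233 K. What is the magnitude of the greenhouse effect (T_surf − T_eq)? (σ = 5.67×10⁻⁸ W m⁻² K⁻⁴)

ΔT ≈ 60.1 K

S = 1920/2.87² = 233.1 W m⁻².
T_eq = [S(1−A)/(4σ)]^(1/4) = [233.1×0.87/(4×5.67×10⁻⁸)]^(1/4) = 172.9 K.
ΔT = T_surf − T_eq = 233 − 172.9.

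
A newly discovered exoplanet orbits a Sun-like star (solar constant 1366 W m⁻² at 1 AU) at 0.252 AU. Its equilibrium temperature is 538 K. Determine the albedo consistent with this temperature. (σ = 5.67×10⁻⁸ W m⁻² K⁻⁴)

A ≈ 0.12

Flux at 0.252 AU: S = 1366/0.252² = 2.15×10⁴ W m⁻².
From T_eq⁴ = S(1−A)/(4σ): 1−A = 4σT_eq⁴/S.
1−A = 4 × 5.67×10⁻⁸ × (538)⁴ / 2.15×10⁴ = 0.883.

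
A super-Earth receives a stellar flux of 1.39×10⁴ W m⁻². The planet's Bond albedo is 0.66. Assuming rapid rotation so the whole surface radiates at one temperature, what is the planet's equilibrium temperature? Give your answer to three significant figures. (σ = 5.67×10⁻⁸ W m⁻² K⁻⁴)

T_eq ≈ 380 K

Energy balance: absorbed = emitted ⇒ πR²·S(1−A) = 4πR²·σT_eq⁴, so T_eq⁴ = S(1−A)/(4σ).
T_eq = [1.39×10⁴ × 0.34 / (4 × 5.67×10⁻⁸)]^(1/4) = (2.08×10¹⁰)^(1/4) = 380 K.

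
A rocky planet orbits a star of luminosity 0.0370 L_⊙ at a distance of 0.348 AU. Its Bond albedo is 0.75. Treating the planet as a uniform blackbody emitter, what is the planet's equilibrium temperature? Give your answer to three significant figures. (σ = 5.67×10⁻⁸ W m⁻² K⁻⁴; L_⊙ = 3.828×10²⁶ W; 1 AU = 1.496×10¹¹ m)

T_eq ≈ 146 K

d = 0.348 AU = 5.21×10¹⁰ m.
L = 0.0370 × 3.828×10²⁶ = 1.42×10²⁵ W.
Flux: S = L/(4πd²) = 1.42×10²⁵/(4π×(5.21×10¹⁰)²) = 416 W m⁻².
Energy balance: absorbed = emitted ⇒ πR²·S(1−A) = 4πR²·σT_eq⁴, so T_eq⁴ = S(1−A)/(4σ).
T_eq = [416 × 0.25 / (4 × 5.67×10⁻⁸)]^(1/4) = (4.58×10⁸)^(1/4) = 146 K.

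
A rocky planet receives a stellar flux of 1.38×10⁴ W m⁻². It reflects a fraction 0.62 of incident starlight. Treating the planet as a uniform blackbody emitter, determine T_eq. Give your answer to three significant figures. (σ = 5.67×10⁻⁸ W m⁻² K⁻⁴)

Energy balance: absorbed = emitted ⇒ πR²·S(1−A) = 4πR²·σT_eq⁴, so T_eq⁴ = S(1−A)/(4σ).
T_eq = [1.38×10⁴ × 0.38 / (4 × 5.67×10⁻⁸)]^(1/4) = (2.31×10¹⁰)^(1/4) = 390 K.

T_eq ≈ 390 K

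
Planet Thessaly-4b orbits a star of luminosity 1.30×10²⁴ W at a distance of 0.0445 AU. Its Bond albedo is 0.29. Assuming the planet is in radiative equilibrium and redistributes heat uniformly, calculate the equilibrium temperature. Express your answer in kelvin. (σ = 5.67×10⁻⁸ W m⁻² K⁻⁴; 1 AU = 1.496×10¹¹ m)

d = 0.0445 AU = 6.66×10⁹ m.
Flux: S = L/(4πd²) = 1.30×10²⁴/(4π×(6.66×10⁹)²) = 2330 W m⁻².
Energy balance: absorbed = emitted ⇒ πR²·S(1−A) = 4πR²·σT_eq⁴, so T_eq⁴ = S(1−A)/(4σ).
T_eq = [2330 × 0.71 / (4 × 5.67×10⁻⁸)]^(1/4) = (7.31×10⁹)^(1/4) = 292 K.

T_eq ≈ 292 K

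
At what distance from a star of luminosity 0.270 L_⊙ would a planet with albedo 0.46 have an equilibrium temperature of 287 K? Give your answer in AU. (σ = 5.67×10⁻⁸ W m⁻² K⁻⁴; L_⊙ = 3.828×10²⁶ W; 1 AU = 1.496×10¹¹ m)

L = 0.270 × 3.828×10²⁶ = 1.03×10²⁶ W.
From T_eq⁴ = L(1−A)/(16πσd²): d = √[L(1−A)/(16πσT_eq⁴)].
d = √[1.03×10²⁶ × 0.54 / (16π × 5.67×10⁻⁸ × (287)⁴)] = 5.37×10¹⁰ m = 0.359 AU.

d ≈ 0.359 AU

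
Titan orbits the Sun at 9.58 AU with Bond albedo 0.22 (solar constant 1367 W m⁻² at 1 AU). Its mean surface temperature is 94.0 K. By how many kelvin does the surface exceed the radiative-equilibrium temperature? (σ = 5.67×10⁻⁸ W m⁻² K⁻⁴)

S = 1367/9.58² = 14.89 W m⁻².
T_eq = [S(1−A)/(4σ)]^(1/4) = [14.89×0.78/(4×5.67×10⁻⁸)]^(1/4) = 84.6 K.
ΔT = T_surf − T_eq = 94 − 84.6.

ΔT ≈ 9.4 K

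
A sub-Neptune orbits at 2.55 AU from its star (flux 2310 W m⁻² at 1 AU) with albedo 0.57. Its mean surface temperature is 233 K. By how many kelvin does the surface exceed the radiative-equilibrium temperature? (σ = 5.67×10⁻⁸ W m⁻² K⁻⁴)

S = 2310/2.55² = 355.2 W m⁻².
T_eq = [S(1−A)/(4σ)]^(1/4) = [355.2×0.43/(4×5.67×10⁻⁸)]^(1/4) = 161.1 K.
ΔT = T_surf − T_eq = 233 − 161.1.

ΔT ≈ 71.9 K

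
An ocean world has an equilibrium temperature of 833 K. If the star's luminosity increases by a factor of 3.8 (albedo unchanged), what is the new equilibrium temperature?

T_eq ∝ L^(1/4) · d^(−1/2).
T′ = 833 × 3.8^(1/4) = 1160 K.

T_eq ≈ 1160 K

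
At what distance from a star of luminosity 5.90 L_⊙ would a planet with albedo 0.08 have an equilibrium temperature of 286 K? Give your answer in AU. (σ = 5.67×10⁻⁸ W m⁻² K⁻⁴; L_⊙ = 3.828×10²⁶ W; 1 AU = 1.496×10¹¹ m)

L = 5.90 × 3.828×10²⁶ = 2.26×10²⁷ W.
From T_eq⁴ = L(1−A)/(16πσd²): d = √[L(1−A)/(16πσT_eq⁴)].
d = √[2.26×10²⁷ × 0.92 / (16π × 5.67×10⁻⁸ × (286)⁴)] = 3.30×10¹¹ m = 2.21 AU.

d ≈ 2.21 AU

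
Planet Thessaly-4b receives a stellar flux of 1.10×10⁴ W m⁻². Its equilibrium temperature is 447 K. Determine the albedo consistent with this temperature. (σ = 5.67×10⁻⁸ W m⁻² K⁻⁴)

From T_eq⁴ = S(1−A)/(4σ): 1−A = 4σT_eq⁴/S.
1−A = 4 × 5.67×10⁻⁸ × (447)⁴ / 1.10×10⁴ = 0.823.

A ≈ 0.18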